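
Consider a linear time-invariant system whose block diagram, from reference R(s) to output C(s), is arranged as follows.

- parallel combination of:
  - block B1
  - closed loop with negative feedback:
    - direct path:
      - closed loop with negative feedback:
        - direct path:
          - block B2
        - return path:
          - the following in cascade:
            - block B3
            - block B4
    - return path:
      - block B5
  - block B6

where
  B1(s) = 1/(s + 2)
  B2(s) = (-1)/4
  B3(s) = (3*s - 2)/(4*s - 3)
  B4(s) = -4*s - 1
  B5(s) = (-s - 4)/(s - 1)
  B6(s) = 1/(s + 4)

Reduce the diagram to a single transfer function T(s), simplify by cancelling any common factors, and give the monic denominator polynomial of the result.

Answer: s^5 + 25*s^4/4 + 17*s^3/2 - 23*s^2/6 - 7*s + 4/3

Working:
Step 1. cascade B3, B4, giving (-12*s^2 + 5*s + 2)/(4*s - 3)
Step 2. reduce the feedback loop with forward B2 and return (B3*B4), giving (3 - 4*s)/(12*s^2 + 11*s - 14)
Step 3. close the feedback loop around [B2/(1+B2*(B3*B4))], B5, giving (-4*s^2 + 7*s - 3)/(12*s^3 + 3*s^2 - 12*s + 2)
Step 4. add B1, [[B2/(1+B2*(B3*B4))]/(1+[B2/(1+B2*(B3*B4))]*B5)], B6 (parallel), giving (20*s^4 + 61*s^3 + s^2 - 30*s - 12)/(12*s^5 + 75*s^4 + 102*s^3 - 46*s^2 - 84*s + 16)
No further cancellation is possible in the step-4 result, so that is T(s). Its denominator becomes monic after dividing by the leading coefficient 12.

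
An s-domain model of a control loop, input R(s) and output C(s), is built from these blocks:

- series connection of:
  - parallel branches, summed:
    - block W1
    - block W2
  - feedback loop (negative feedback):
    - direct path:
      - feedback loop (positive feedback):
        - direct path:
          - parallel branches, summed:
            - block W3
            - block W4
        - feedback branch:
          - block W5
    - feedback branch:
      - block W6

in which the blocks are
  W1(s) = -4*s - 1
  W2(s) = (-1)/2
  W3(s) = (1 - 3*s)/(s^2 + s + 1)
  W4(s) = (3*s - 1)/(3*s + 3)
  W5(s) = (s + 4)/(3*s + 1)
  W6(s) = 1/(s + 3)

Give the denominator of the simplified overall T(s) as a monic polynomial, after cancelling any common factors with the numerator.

[1] add W1, W2 (parallel); result -4*s - 3/2
[2] parallel reduction of W3, W4; result (3*s^3 - 7*s^2 - 4*s + 2)/(3*s^3 + 6*s^2 + 6*s + 3)
[3] apply the feedback formula to (W3+W4), W5; result (9*s^4 - 18*s^3 - 19*s^2 + 2*s + 2)/(6*s^4 + 16*s^3 + 56*s^2 + 29*s - 5)
[4] reduce the feedback loop with forward [(W3+W4)/(1-(W3+W4)*W5)] and return W6; result (9*s^5 + 9*s^4 - 73*s^3 - 55*s^2 + 8*s + 6)/(6*s^5 + 43*s^4 + 86*s^3 + 178*s^2 + 84*s - 13)
[5] cascade (W1+W2), [[(W3+W4)/(1-(W3+W4)*W5)]/(1+[(W3+W4)/(1-(W3+W4)*W5)]*W6)]; result (-72*s^6 - 99*s^5 + 557*s^4 + 659*s^3 + 101*s^2 - 72*s - 18)/(12*s^5 + 86*s^4 + 172*s^3 + 356*s^2 + 168*s - 26)
Step 5 gives the fully reduced T(s), with no common factor left to cancel. The denominator's leading coefficient is 12, so divide each of its coefficients by 12 to get the monic form.

Answer: s^5 + 43*s^4/6 + 43*s^3/3 + 89*s^2/3 + 14*s - 13/6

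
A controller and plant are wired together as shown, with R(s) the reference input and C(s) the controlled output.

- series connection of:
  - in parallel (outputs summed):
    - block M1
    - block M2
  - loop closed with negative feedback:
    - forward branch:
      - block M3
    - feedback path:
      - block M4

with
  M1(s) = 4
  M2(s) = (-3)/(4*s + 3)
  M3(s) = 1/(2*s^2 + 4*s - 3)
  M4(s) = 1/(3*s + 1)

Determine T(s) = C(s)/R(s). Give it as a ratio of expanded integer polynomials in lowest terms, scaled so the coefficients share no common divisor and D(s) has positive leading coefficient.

The answer is (48*s^2 + 43*s + 9)/(24*s^4 + 74*s^3 + 22*s^2 - 23*s - 6).

Reasoning:
Step 1 - reduce the parallel group M1, M2 -> (16*s + 9)/(4*s + 3)
Step 2 - reduce the feedback loop with forward M3 and return M4 -> (3*s + 1)/(6*s^3 + 14*s^2 - 5*s - 2)
Step 3 - multiply (M1+M2), [M3/(1+M3*M4)] (series), which is the overall transfer function T(s) = C(s)/R(s) in lowest terms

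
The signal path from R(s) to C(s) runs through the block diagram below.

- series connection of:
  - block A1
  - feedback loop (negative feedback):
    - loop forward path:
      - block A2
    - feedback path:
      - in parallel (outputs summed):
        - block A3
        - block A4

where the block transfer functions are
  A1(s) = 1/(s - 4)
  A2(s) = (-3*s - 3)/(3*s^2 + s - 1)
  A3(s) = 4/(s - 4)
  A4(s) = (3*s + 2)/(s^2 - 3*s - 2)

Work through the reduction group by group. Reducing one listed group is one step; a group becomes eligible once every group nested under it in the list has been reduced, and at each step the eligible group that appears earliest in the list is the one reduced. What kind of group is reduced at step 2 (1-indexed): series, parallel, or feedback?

Answer: feedback

Working:
[1] add A3, A4 (parallel)
[2] collapse the loop (A2 forward, (A3+A4) return)
[3] multiply A1, [A2/(1+A2*(A3+A4))] (series)
The group at step 2 is a feedback group.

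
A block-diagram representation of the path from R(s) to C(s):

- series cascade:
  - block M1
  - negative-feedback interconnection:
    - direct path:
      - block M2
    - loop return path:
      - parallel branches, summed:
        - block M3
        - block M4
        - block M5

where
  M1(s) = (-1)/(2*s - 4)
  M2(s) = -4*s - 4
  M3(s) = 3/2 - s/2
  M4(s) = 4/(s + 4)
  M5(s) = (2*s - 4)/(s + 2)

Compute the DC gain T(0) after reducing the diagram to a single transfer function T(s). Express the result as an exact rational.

First reduce the diagram to T(s).

Step 1. parallel reduction of M3, M4, M5: (-s^3 + s^2 + 26*s + 8)/(2*s^2 + 12*s + 16)
Step 2. collapse the loop (M2 forward, (M3+M4+M5) return): (-4*s^3 - 28*s^2 - 56*s - 32)/(2*s^4 - 53*s^2 - 62*s - 8)
Step 3. series reduction of M1, [M2/(1+M2*(M3+M4+M5))]: (2*s^3 + 14*s^2 + 28*s + 16)/(2*s^5 - 4*s^4 - 53*s^3 + 44*s^2 + 116*s + 16)
The step-3 result is T(s). Setting s = 0: T(0) = 16/16 = 1.

Answer: 1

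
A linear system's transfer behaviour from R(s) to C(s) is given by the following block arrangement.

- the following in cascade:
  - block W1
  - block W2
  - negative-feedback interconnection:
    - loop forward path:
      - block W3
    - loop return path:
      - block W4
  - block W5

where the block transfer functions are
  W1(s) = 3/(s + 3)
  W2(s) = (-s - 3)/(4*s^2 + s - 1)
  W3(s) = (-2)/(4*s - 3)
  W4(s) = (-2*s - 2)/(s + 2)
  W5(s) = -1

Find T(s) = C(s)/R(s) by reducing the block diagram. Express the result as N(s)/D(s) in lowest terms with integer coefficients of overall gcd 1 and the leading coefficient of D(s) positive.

Step 1 - apply the feedback formula to W3, W4 = (-2*s - 4)/(4*s^2 + 9*s - 2)
Step 2 - multiply W1, W2, [W3/(1+W3*W4)], W5 (series): this yields T(s), and no further normalization is needed

Final answer: (-6*s - 12)/(16*s^4 + 40*s^3 - 3*s^2 - 11*s + 2)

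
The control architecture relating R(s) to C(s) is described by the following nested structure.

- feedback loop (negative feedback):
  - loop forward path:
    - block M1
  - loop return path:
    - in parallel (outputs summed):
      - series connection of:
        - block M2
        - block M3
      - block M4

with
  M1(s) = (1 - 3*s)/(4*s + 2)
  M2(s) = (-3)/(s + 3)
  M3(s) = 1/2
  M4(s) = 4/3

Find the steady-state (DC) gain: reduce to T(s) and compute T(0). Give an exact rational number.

(1) multiply M2, M3 (series) -> (-3)/(2*s + 6)
(2) add (M2*M3), M4 (parallel) -> (8*s + 15)/(6*s + 18)
(3) apply the feedback formula to M1, ((M2*M3)+M4) -> (-18*s^2 - 48*s + 18)/(47*s + 51)
Step 3 gives the overall T(s). Then T(0) = 18/51 = 6/17.

Therefore the answer is 6/17.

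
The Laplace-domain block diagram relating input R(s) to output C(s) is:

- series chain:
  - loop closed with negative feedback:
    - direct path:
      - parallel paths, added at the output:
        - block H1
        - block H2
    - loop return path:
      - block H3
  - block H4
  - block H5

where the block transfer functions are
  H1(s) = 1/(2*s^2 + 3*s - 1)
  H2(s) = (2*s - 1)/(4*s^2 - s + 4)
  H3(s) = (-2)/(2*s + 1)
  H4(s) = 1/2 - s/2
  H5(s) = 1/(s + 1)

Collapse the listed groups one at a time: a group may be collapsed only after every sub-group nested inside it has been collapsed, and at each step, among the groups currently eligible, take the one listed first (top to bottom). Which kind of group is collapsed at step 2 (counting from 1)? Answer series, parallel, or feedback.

Step 1 - parallel reduction of H1, H2
Step 2 - close the feedback loop around (H1+H2), H3
Step 3 - reduce the series chain [(H1+H2)/(1+(H1+H2)*H3)], H4, H5
At step 2 the group reduced is feedback.

Final answer: feedback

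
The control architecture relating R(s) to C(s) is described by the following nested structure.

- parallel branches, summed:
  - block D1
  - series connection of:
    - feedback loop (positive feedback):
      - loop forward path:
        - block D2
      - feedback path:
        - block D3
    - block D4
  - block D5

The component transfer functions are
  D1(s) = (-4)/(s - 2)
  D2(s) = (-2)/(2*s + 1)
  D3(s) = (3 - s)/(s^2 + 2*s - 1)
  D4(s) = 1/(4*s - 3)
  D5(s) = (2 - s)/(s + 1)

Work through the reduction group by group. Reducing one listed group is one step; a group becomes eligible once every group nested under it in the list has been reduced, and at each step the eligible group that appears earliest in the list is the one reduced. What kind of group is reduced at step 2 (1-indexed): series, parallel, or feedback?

Step 1: collapse the loop (D2 forward, D3 return)
Step 2: series reduction of [D2/(1-D2*D3)], D4
Step 3: add D1, ([D2/(1-D2*D3)]*D4), D5 (parallel)
At step 2 the group reduced is series.

Final answer: series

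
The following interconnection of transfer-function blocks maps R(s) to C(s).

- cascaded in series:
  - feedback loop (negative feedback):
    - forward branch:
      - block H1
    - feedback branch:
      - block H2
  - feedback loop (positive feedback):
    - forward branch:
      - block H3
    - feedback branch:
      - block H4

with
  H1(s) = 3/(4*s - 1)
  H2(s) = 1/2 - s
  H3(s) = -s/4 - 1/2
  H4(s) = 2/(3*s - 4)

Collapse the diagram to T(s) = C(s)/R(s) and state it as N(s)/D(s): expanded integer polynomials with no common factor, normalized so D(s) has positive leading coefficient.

Step 1 - feedback reduction of H1, H2; result 6/(2*s + 1)
Step 2 - reduce the feedback loop with forward H3 and return H4; result (-3*s^2 - 2*s + 8)/(14*s - 12)
Step 3 - reduce the series chain [H1/(1+H1*H2)], [H3/(1-H3*H4)]: this yields T(s), and no further normalization is needed

Answer: (-9*s^2 - 6*s + 24)/(14*s^2 - 5*s - 6)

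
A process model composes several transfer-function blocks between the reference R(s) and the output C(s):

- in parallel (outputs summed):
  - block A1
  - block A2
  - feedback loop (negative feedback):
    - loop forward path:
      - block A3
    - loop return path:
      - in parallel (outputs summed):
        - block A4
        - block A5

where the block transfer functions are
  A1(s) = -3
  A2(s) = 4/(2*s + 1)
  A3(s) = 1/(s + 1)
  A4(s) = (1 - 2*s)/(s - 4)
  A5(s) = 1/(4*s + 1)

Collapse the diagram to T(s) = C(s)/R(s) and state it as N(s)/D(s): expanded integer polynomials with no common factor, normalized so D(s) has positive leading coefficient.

Reducing step by step:

Step 1: reduce the parallel group A4, A5, giving (-8*s^2 + 3*s - 3)/(4*s^2 - 15*s - 4)
Step 2: apply the feedback formula to A3, (A4+A5), giving (4*s^2 - 15*s - 4)/(4*s^3 - 19*s^2 - 16*s - 7)
Step 3: reduce the parallel group A1, A2, [A3/(1+A3*(A4+A5))], giving the overall T(s)

Answer: (-24*s^4 + 126*s^3 + 51*s^2 + 3*s - 11)/(8*s^4 - 34*s^3 - 51*s^2 - 30*s - 7)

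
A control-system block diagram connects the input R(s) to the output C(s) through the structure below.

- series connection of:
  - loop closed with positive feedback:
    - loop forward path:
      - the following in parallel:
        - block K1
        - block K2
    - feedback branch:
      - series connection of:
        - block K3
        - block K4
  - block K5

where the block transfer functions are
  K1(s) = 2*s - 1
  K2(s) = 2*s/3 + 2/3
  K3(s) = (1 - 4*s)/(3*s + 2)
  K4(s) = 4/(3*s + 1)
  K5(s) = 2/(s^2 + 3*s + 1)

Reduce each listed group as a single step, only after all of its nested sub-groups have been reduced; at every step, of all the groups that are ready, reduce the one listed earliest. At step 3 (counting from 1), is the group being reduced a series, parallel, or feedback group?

Step 1: reduce the parallel group K1, K2
Step 2: combine K3, K4 in series
Step 3: close the feedback loop around (K1+K2), (K3*K4)
Step 4: cascade [(K1+K2)/(1-(K1+K2)*(K3*K4))], K5
So the answer for step 3 is feedback.

Hence the answer: feedback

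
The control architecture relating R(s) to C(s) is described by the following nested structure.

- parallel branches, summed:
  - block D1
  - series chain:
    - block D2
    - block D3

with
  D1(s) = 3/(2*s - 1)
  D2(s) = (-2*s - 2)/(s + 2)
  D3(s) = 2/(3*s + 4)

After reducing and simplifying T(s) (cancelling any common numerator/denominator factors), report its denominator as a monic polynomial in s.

Answer: s^3 + 17*s^2/6 + s - 4/3

Working:
Step 1: reduce the series chain D2, D3 -> (-4*s - 4)/(3*s^2 + 10*s + 8)
Step 2: parallel reduction of D1, (D2*D3) -> (s^2 + 26*s + 28)/(6*s^3 + 17*s^2 + 6*s - 8)
No further cancellation is possible in the step-2 result, so that is T(s). Its denominator becomes monic after dividing by the leading coefficient 6.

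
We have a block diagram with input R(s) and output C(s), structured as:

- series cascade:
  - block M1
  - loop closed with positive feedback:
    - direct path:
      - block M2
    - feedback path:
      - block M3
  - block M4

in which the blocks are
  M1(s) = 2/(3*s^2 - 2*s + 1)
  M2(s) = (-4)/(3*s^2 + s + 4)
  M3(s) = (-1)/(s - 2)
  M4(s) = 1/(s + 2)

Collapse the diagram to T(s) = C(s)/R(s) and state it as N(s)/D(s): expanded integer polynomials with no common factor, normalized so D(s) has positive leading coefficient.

Reducing step by step:

(1) apply the feedback formula to M2, M3 -> (8 - 4*s)/(3*s^3 - 5*s^2 + 2*s - 12)
(2) reduce the series chain M1, [M2/(1-M2*M3)], M4, giving the overall T(s)

Answer: (16 - 8*s)/(9*s^6 - 3*s^5 - 23*s^4 - 7*s^3 - 64*s^2 + 40*s - 24)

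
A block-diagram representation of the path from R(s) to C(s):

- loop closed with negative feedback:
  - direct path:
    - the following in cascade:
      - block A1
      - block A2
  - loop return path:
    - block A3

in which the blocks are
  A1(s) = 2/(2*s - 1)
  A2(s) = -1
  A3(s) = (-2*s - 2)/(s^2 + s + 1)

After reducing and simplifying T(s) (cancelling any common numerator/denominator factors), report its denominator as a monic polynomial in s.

First reduce the diagram to T(s).

(1) cascade A1, A2: (-2)/(2*s - 1)
(2) reduce the feedback loop with forward (A1*A2) and return A3: (-2*s^2 - 2*s - 2)/(2*s^3 + s^2 + 5*s + 3)
The result of step 2 is T(s) in lowest terms. Its denominator has leading coefficient 2; dividing the denominator through by 2 makes it monic.

Answer: s^3 + s^2/2 + 5*s/2 + 3/2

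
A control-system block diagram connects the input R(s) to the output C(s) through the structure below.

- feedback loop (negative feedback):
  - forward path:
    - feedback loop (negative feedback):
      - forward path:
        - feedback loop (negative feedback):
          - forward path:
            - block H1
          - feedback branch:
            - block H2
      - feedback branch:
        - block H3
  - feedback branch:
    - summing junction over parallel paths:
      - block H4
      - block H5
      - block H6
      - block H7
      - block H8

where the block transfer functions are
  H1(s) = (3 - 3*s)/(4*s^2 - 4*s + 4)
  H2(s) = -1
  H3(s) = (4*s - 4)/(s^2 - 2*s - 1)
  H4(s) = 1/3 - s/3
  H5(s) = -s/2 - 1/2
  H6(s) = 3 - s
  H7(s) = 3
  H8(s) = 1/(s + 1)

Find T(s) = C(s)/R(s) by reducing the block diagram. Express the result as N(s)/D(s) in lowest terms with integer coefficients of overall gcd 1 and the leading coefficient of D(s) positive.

1. feedback reduction of H1, H2: (3 - 3*s)/(4*s^2 - s + 1)
2. close the feedback loop around [H1/(1+H1*H2)], H3: (-3*s^3 + 9*s^2 - 3*s - 3)/(4*s^4 - 9*s^3 - 13*s^2 + 23*s - 13)
3. sum the parallel branches H4, H5, H6, H7, H8: (-11*s^2 + 24*s + 41)/(6*s + 6)
4. feedback reduction of [[H1/(1+H1*H2)]/(1+[H1/(1+H1*H2)]*H3)], (H4+H5+H6+H7+H8): this yields T(s), and no further normalization is needed

Therefore the answer is (-6*s^4 + 12*s^3 + 12*s^2 - 12*s - 6)/(19*s^5 - 67*s^4 - 2*s^3 + 130*s^2 - 45*s - 67).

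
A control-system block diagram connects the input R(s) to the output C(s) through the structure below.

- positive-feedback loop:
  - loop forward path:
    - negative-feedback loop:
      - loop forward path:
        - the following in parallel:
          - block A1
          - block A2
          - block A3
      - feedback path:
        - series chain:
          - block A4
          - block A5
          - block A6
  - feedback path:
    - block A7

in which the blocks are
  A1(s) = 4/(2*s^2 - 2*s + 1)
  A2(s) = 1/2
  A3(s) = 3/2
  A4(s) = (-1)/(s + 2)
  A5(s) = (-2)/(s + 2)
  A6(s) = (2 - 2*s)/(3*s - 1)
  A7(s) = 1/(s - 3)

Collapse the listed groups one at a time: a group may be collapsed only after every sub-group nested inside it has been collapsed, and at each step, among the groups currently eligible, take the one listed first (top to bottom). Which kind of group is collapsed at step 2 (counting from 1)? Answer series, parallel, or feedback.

[1] combine A1, A2, A3 in parallel
[2] series reduction of A4, A5, A6
[3] collapse the loop ((A1+A2+A3) forward, (A4*A5*A6) return)
[4] feedback reduction of [(A1+A2+A3)/(1+(A1+A2+A3)*(A4*A5*A6))], A7
The group at step 2 is a series group.

Final answer: series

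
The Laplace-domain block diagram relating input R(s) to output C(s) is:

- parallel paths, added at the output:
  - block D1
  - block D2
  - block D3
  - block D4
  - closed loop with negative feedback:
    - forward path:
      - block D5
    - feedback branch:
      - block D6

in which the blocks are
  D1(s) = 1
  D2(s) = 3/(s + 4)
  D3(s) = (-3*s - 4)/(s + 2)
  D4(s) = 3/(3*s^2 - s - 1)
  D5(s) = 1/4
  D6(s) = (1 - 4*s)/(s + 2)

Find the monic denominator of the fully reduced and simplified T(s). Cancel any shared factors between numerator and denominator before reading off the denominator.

Reducing step by step:

(1) feedback reduction of D5, D6 = s/9 + 2/9
(2) add D1, D2, D3, D4, [D5/(1+D5*D6)] (parallel) = (3*s^5 - 31*s^4 - 120*s^3 + 74*s^2 + 207*s + 218)/(27*s^4 + 153*s^3 + 153*s^2 - 126*s - 72)
That last expression is T(s), already simplified. Scaling its denominator by 1/27 (the reciprocal of the leading coefficient) yields the monic denominator.

Answer: s^4 + 17*s^3/3 + 17*s^2/3 - 14*s/3 - 8/3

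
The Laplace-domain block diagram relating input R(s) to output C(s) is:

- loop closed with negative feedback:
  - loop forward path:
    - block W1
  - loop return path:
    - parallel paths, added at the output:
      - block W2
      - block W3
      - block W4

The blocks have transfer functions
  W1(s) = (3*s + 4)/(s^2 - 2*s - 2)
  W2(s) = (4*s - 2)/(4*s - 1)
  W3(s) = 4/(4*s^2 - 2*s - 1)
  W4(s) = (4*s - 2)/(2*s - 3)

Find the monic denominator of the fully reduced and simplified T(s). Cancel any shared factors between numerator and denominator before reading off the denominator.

Answer: s^6 + 19*s^5/4 + s^4/2 - 33*s^3/4 + 169*s^2/32 - 87*s/16 + 11/16

Working:
Step 1: reduce the parallel group W2, W3, W4, giving (96*s^4 - 160*s^3 + 96*s^2 - 44*s + 4)/(32*s^4 - 72*s^3 + 32*s^2 + 8*s - 3)
Step 2: reduce the feedback loop with forward W1 and return (W2+W3+W4), giving (96*s^5 - 88*s^4 - 192*s^3 + 152*s^2 + 23*s - 12)/(32*s^6 + 152*s^5 + 16*s^4 - 264*s^3 + 169*s^2 - 174*s + 22)
No further cancellation is possible in the step-2 result, so that is T(s). Its denominator becomes monic after dividing by the leading coefficient 32.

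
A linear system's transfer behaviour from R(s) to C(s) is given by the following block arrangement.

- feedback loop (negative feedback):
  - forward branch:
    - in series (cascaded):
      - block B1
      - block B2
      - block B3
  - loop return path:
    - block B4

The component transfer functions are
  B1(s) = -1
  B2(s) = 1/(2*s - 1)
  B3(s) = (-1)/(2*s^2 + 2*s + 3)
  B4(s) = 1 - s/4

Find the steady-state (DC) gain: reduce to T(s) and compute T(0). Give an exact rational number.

Step 1. series reduction of B1, B2, B3 gives 1/(4*s^3 + 2*s^2 + 4*s - 3)
Step 2. reduce the feedback loop with forward (B1*B2*B3) and return B4 gives 4/(16*s^3 + 8*s^2 + 15*s - 8)
The step-2 result is T(s). Setting s = 0: T(0) = 4/(-8) = -1/2.

Therefore the answer is -1/2.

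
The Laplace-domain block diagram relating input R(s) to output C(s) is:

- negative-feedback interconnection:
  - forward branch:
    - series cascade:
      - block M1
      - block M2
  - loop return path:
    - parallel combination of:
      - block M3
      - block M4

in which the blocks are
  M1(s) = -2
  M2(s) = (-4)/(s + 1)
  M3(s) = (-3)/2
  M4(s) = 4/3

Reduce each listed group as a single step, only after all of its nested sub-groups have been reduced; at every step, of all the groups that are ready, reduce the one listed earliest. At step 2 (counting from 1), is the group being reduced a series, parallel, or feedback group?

Step 1. multiply M1, M2 (series)
Step 2. sum the parallel branches M3, M4
Step 3. apply the feedback formula to (M1*M2), (M3+M4)
Step 2 collapses a parallel group.

Hence the answer: parallel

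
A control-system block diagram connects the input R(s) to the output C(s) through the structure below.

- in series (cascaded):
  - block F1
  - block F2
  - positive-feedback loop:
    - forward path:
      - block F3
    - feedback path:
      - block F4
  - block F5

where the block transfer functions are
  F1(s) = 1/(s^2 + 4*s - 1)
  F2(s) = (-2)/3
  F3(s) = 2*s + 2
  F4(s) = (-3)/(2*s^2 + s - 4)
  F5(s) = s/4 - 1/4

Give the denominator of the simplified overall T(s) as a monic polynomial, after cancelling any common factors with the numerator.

1. apply the feedback formula to F3, F4 -> (4*s^3 + 6*s^2 - 6*s - 8)/(2*s^2 + 7*s + 2)
2. reduce the series chain F1, F2, [F3/(1-F3*F4)], F5 -> (-2*s^4 - s^3 + 6*s^2 + s - 4)/(6*s^4 + 45*s^3 + 84*s^2 + 3*s - 6)
T(s) is the step-2 result (common factors already cancelled). Leading coefficient of the denominator: 6. Divide through by 6 for the monic polynomial.

Therefore the answer is s^4 + 15*s^3/2 + 14*s^2 + s/2 - 1.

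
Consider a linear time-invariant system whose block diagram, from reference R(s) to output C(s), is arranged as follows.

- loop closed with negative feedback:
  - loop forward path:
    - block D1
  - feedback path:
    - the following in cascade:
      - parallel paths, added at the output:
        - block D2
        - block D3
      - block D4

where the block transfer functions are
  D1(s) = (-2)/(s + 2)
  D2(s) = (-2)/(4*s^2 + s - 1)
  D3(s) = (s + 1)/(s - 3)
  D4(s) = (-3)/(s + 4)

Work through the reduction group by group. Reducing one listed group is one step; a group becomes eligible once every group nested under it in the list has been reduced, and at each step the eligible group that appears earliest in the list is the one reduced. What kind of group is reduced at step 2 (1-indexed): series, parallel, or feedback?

The answer is series.

Reasoning:
Step 1 - sum the parallel branches D2, D3
Step 2 - series reduction of (D2+D3), D4
Step 3 - collapse the loop (D1 forward, ((D2+D3)*D4) return)
Step 2: series.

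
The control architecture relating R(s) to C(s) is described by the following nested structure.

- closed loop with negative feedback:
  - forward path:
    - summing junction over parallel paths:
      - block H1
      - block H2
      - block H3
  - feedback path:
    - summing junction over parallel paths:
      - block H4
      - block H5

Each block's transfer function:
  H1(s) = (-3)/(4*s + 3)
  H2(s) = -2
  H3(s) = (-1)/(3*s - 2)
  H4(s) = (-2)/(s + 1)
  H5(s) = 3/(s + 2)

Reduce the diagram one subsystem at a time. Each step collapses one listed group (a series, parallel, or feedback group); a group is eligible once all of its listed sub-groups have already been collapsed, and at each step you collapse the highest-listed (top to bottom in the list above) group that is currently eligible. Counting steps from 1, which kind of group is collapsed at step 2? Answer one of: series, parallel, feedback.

Step 1: sum the parallel branches H1, H2, H3
Step 2: parallel reduction of H4, H5
Step 3: feedback reduction of (H1+H2+H3), (H4+H5)
The group at step 2 is a parallel group.

Hence the answer: parallel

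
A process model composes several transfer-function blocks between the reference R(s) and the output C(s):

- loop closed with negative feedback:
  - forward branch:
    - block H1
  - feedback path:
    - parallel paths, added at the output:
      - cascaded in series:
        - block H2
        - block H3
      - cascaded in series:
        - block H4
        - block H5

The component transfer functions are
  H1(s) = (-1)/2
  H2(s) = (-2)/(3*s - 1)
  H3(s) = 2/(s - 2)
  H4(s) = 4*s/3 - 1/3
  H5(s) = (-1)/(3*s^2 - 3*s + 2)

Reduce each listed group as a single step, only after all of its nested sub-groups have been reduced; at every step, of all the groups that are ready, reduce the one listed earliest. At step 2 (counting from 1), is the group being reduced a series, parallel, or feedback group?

Answer: series

Working:
Step 1. series reduction of H2, H3
Step 2. multiply H4, H5 (series)
Step 3. reduce the parallel group (H2*H3), (H4*H5)
Step 4. reduce the feedback loop with forward H1 and return ((H2*H3)+(H4*H5))
At step 2 the group reduced is series.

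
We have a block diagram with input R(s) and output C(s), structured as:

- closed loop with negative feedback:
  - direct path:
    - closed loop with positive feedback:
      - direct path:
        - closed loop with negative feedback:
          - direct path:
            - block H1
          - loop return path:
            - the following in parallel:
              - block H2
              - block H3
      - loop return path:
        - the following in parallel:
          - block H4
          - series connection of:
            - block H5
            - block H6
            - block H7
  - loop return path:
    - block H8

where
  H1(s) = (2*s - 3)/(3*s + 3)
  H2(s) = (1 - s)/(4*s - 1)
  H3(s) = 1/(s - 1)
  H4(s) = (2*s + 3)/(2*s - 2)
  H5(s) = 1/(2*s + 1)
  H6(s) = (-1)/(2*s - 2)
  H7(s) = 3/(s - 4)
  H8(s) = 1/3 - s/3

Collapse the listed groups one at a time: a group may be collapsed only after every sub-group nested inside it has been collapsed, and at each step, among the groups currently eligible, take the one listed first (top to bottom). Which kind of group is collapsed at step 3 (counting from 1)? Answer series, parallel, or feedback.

1. reduce the parallel group H2, H3
2. feedback reduction of H1, (H2+H3)
3. series reduction of H5, H6, H7
4. sum the parallel branches H4, (H5*H6*H7)
5. feedback reduction of [H1/(1+H1*(H2+H3))], (H4+(H5*H6*H7))
6. feedback reduction of [[H1/(1+H1*(H2+H3))]/(1-[H1/(1+H1*(H2+H3))]*(H4+(H5*H6*H7)))], H8
Step 3 collapses a series group.

Final answer: series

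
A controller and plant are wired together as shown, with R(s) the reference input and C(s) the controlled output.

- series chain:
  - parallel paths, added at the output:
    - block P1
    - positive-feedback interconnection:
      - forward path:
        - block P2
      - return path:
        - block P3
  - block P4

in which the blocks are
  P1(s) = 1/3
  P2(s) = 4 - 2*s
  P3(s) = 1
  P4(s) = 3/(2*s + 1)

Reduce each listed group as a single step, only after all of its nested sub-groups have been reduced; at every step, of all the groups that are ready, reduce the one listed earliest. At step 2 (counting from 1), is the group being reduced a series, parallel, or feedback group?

Step 1. apply the feedback formula to P2, P3
Step 2. add P1, [P2/(1-P2*P3)] (parallel)
Step 3. combine (P1+[P2/(1-P2*P3)]), P4 in series
So the answer for step 2 is parallel.

Hence the answer: parallel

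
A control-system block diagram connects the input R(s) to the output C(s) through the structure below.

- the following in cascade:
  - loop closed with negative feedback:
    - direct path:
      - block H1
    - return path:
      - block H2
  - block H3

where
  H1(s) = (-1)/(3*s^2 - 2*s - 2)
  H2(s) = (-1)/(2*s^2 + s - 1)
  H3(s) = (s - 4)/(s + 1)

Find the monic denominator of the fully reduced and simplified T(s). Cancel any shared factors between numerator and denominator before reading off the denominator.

[1] feedback reduction of H1, H2 gives (-2*s^2 - s + 1)/(6*s^4 - s^3 - 9*s^2 + 3)
[2] combine [H1/(1+H1*H2)], H3 in series gives (-2*s^2 + 9*s - 4)/(6*s^4 - s^3 - 9*s^2 + 3)
No further cancellation is possible in the step-2 result, so that is T(s). Its denominator becomes monic after dividing by the leading coefficient 6.

Answer: s^4 - s^3/6 - 3*s^2/2 + 1/2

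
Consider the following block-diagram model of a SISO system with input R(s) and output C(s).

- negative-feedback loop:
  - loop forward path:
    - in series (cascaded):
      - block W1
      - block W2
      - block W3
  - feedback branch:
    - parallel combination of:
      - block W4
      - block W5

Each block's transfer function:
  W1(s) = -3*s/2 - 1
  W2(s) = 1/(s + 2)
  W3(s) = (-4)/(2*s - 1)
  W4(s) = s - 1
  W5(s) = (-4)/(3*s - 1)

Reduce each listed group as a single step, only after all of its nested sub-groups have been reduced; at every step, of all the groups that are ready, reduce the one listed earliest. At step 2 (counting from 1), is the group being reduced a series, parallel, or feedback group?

Answer: parallel

Working:
[1] reduce the series chain W1, W2, W3
[2] reduce the parallel group W4, W5
[3] close the feedback loop around (W1*W2*W3), (W4+W5)
Step 2: parallel.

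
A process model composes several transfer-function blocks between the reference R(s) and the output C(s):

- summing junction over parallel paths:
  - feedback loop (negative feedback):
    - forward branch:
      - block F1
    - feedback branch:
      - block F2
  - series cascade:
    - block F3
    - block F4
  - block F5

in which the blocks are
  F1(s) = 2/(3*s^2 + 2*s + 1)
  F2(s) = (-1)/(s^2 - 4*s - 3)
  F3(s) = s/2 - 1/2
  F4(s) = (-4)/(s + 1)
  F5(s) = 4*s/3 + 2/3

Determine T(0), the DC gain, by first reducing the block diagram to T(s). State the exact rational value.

Step 1 - feedback reduction of F1, F2; result (2*s^2 - 8*s - 6)/(3*s^4 - 10*s^3 - 16*s^2 - 10*s - 5)
Step 2 - combine F3, F4 in series; result (2 - 2*s)/(s + 1)
Step 3 - add [F1/(1+F1*F2)], (F3*F4), F5 (parallel); result (12*s^6 - 40*s^5 - 40*s^4 - 114*s^3 - 166*s^2 - 122*s - 58)/(9*s^5 - 21*s^4 - 78*s^3 - 78*s^2 - 45*s - 15)
That last expression is T(s); at s = 0 only the constant terms survive, so T(0) = -58/(-15) = 58/15.

Answer: 58/15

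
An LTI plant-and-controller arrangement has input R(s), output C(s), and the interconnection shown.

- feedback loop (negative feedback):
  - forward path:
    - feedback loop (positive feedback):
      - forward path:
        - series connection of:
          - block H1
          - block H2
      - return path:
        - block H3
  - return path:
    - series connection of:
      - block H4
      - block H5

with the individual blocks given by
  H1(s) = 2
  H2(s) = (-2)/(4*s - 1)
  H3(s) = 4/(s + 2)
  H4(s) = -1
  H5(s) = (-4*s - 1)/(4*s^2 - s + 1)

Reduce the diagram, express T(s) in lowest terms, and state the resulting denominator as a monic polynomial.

(1) reduce the series chain H1, H2 -> (-4)/(4*s - 1)
(2) close the feedback loop around (H1*H2), H3 -> (-4*s - 8)/(4*s^2 + 7*s + 14)
(3) combine H4, H5 in series -> (4*s + 1)/(4*s^2 - s + 1)
(4) collapse the loop ([(H1*H2)/(1-(H1*H2)*H3)] forward, (H4*H5) return) -> (-16*s^3 - 28*s^2 + 4*s - 8)/(16*s^4 + 24*s^3 + 37*s^2 - 43*s + 6)
No further cancellation is possible in the step-4 result, so that is T(s). Its denominator becomes monic after dividing by the leading coefficient 16.

Answer: s^4 + 3*s^3/2 + 37*s^2/16 - 43*s/16 + 3/8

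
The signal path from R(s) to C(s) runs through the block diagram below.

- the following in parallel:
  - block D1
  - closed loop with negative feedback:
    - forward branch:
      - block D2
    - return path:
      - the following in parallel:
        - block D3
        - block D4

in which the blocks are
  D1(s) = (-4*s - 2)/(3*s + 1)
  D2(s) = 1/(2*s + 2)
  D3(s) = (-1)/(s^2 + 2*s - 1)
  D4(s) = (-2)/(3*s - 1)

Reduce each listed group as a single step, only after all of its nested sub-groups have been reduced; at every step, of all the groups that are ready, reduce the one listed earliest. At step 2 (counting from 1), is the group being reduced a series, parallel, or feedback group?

Answer: feedback

Working:
(1) reduce the parallel group D3, D4
(2) feedback reduction of D2, (D3+D4)
(3) reduce the parallel group D1, [D2/(1+D2*(D3+D4))]
At step 2 the group reduced is feedback.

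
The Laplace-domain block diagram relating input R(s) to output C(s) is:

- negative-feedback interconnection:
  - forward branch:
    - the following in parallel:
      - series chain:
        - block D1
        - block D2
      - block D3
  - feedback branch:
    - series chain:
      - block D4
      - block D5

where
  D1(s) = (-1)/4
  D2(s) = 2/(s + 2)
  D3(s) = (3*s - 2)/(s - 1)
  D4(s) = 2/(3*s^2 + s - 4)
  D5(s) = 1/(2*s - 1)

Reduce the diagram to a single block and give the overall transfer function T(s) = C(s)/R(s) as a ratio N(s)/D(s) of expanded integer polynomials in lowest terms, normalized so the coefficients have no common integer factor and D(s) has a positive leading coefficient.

Reducing step by step:

Step 1 - series reduction of D1, D2 = (-1)/(2*s + 4)
Step 2 - parallel reduction of (D1*D2), D3 = (6*s^2 + 7*s - 7)/(2*s^2 + 2*s - 4)
Step 3 - reduce the series chain D4, D5 = 2/(6*s^3 - s^2 - 9*s + 4)
Step 4 - reduce the feedback loop with forward ((D1*D2)+D3) and return (D4*D5), giving the overall T(s)

Answer: (36*s^5 + 36*s^4 - 103*s^3 - 32*s^2 + 91*s - 28)/(12*s^5 + 10*s^4 - 44*s^3 + 6*s^2 + 58*s - 30)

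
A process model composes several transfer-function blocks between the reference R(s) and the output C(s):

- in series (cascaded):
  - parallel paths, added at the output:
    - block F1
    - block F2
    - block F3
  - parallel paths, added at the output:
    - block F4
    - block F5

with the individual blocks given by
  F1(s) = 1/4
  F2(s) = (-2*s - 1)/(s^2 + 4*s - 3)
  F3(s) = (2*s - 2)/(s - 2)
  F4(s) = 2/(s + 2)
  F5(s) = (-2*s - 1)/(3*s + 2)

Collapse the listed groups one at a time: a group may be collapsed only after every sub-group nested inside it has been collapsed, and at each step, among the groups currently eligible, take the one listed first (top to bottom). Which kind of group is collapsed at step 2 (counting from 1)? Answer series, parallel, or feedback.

Step 1. combine F1, F2, F3 in parallel
Step 2. sum the parallel branches F4, F5
Step 3. series reduction of (F1+F2+F3), (F4+F5)
So the answer for step 2 is parallel.

Answer: parallel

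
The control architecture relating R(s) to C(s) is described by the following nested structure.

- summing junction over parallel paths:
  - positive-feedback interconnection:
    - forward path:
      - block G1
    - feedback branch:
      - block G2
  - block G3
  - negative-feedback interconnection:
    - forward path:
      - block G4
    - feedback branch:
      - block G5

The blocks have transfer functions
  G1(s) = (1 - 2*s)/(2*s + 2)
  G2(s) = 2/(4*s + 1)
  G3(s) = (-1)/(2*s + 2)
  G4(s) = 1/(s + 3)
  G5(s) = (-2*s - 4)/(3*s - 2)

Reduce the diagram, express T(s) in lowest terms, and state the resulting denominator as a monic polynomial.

Reducing step by step:

Step 1: collapse the loop (G1 forward, G2 return) = (-8*s^2 + 2*s + 1)/(8*s^2 + 14*s)
Step 2: apply the feedback formula to G4, G5 = (3*s - 2)/(3*s^2 + 5*s - 10)
Step 3: sum the parallel branches [G1/(1-G1*G2)], G3, [G4/(1+G4*G5)] = (-24*s^5 - 46*s^4 + 68*s^3 + 81*s^2 + 17*s - 10)/(24*s^5 + 106*s^4 + 72*s^3 - 150*s^2 - 140*s)
The result of step 3 is T(s) in lowest terms. Its denominator has leading coefficient 24; dividing the denominator through by 24 makes it monic.

Answer: s^5 + 53*s^4/12 + 3*s^3 - 25*s^2/4 - 35*s/6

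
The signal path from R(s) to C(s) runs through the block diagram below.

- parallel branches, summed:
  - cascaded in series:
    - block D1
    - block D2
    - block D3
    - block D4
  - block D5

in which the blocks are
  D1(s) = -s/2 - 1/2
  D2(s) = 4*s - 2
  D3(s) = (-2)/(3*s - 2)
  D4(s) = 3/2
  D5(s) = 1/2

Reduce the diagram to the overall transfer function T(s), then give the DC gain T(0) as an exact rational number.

Step 1. series reduction of D1, D2, D3, D4, giving (6*s^2 + 3*s - 3)/(3*s - 2)
Step 2. parallel reduction of (D1*D2*D3*D4), D5, giving (12*s^2 + 9*s - 8)/(6*s - 4)
Evaluating the step-2 result (the overall T(s)) at s = 0 gives T(0) = -8/(-4) = 2.

Therefore the answer is 2.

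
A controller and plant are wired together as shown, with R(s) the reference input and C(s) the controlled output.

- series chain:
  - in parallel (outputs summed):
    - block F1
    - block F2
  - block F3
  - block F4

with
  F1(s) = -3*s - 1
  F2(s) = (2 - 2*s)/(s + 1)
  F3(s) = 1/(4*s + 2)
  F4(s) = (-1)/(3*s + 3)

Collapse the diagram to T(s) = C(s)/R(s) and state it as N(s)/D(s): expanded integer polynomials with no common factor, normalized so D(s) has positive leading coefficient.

(1) parallel reduction of F1, F2; result (-3*s^2 - 6*s + 1)/(s + 1)
(2) reduce the series chain (F1+F2), F3, F4, giving the overall T(s)

Answer: (3*s^2 + 6*s - 1)/(12*s^3 + 30*s^2 + 24*s + 6)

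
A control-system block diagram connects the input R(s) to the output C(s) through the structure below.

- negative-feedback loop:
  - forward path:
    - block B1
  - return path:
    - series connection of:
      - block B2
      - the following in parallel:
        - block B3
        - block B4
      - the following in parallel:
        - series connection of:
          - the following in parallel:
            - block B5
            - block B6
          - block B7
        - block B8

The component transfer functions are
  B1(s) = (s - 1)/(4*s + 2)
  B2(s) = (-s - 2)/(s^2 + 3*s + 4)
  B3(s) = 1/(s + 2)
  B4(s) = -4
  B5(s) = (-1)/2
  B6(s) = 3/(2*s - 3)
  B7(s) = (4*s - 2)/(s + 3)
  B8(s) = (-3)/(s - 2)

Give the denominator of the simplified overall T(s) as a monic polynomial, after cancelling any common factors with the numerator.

Reducing step by step:

[1] sum the parallel branches B3, B4: (-4*s - 7)/(s + 2)
[2] parallel reduction of B5, B6: (9 - 2*s)/(4*s - 6)
[3] series reduction of (B5+B6), B7: (-4*s^2 + 20*s - 9)/(2*s^2 + 3*s - 9)
[4] add ((B5+B6)*B7), B8 (parallel): (-4*s^3 + 22*s^2 - 58*s + 45)/(2*s^3 - s^2 - 15*s + 18)
[5] cascade B2, (B3+B4), (((B5+B6)*B7)+B8): (-16*s^4 + 60*s^3 - 78*s^2 - 226*s + 315)/(2*s^5 + 5*s^4 - 10*s^3 - 31*s^2 - 6*s + 72)
[6] collapse the loop (B1 forward, (B2*(B3+B4)*(((B5+B6)*B7)+B8)) return): (2*s^6 + 3*s^5 - 15*s^4 - 21*s^3 + 25*s^2 + 78*s - 72)/(8*s^6 + 8*s^5 + 46*s^4 - 282*s^3 - 234*s^2 + 817*s - 171)
That last expression is T(s), already simplified. Scaling its denominator by 1/8 (the reciprocal of the leading coefficient) yields the monic denominator.

Answer: s^6 + s^5 + 23*s^4/4 - 141*s^3/4 - 117*s^2/4 + 817*s/8 - 171/8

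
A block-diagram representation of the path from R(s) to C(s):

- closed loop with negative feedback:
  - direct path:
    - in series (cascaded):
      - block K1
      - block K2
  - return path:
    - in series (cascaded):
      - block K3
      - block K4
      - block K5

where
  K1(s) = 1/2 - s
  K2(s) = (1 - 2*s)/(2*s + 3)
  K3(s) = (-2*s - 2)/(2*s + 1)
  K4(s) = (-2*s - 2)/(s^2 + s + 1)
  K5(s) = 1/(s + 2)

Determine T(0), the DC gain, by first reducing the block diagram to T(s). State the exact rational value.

1. series reduction of K1, K2 = (4*s^2 - 4*s + 1)/(4*s + 6)
2. series reduction of K3, K4, K5 = (4*s^2 + 8*s + 4)/(2*s^4 + 7*s^3 + 9*s^2 + 7*s + 2)
3. apply the feedback formula to (K1*K2), (K3*K4*K5) = (8*s^6 + 20*s^5 + 10*s^4 - s^3 - 11*s^2 - s + 2)/(8*s^5 + 56*s^4 + 94*s^3 + 70*s^2 + 42*s + 16)
Evaluating the step-3 result (the overall T(s)) at s = 0 gives T(0) = 2/16 = 1/8.

Final answer: 1/8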